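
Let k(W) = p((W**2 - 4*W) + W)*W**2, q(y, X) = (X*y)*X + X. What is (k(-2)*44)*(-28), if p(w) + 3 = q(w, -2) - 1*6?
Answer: -142912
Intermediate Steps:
q(y, X) = X + y*X**2 (q(y, X) = y*X**2 + X = X + y*X**2)
p(w) = -11 + 4*w (p(w) = -3 + (-2*(1 - 2*w) - 1*6) = -3 + ((-2 + 4*w) - 6) = -3 + (-8 + 4*w) = -11 + 4*w)
k(W) = W**2*(-11 - 12*W + 4*W**2) (k(W) = (-11 + 4*((W**2 - 4*W) + W))*W**2 = (-11 + 4*(W**2 - 3*W))*W**2 = (-11 + (-12*W + 4*W**2))*W**2 = (-11 - 12*W + 4*W**2)*W**2 = W**2*(-11 - 12*W + 4*W**2))
(k(-2)*44)*(-28) = (((-2)**2*(-11 + 4*(-2)*(-3 - 2)))*44)*(-28) = ((4*(-11 + 4*(-2)*(-5)))*44)*(-28) = ((4*(-11 + 40))*44)*(-28) = ((4*29)*44)*(-28) = (116*44)*(-28) = 5104*(-28) = -142912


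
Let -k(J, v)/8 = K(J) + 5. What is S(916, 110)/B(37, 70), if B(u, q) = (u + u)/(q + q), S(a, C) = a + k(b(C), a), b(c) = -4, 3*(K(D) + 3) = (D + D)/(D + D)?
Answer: 188440/111 ≈ 1697.7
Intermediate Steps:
K(D) = -8/3 (K(D) = -3 + ((D + D)/(D + D))/3 = -3 + ((2*D)/((2*D)))/3 = -3 + ((2*D)*(1/(2*D)))/3 = -3 + (1/3)*1 = -3 + 1/3 = -8/3)
k(J, v) = -56/3 (k(J, v) = -8*(-8/3 + 5) = -8*7/3 = -56/3)
S(a, C) = -56/3 + a (S(a, C) = a - 56/3 = -56/3 + a)
B(u, q) = u/q (B(u, q) = (2*u)/((2*q)) = (2*u)*(1/(2*q)) = u/q)
S(916, 110)/B(37, 70) = (-56/3 + 916)/((37/70)) = 2692/(3*((37*(1/70)))) = 2692/(3*(37/70)) = (2692/3)*(70/37) = 188440/111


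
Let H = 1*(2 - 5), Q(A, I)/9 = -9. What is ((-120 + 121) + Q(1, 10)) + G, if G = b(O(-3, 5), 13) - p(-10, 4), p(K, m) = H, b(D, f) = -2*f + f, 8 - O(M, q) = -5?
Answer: -90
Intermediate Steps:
Q(A, I) = -81 (Q(A, I) = 9*(-9) = -81)
O(M, q) = 13 (O(M, q) = 8 - 1*(-5) = 8 + 5 = 13)
b(D, f) = -f
H = -3 (H = 1*(-3) = -3)
p(K, m) = -3
G = -10 (G = -1*13 - 1*(-3) = -13 + 3 = -10)
((-120 + 121) + Q(1, 10)) + G = ((-120 + 121) - 81) - 10 = (1 - 81) - 10 = -80 - 10 = -90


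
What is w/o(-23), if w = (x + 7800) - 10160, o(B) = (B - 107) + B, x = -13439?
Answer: 15799/153 ≈ 103.26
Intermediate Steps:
o(B) = -107 + 2*B (o(B) = (-107 + B) + B = -107 + 2*B)
w = -15799 (w = (-13439 + 7800) - 10160 = -5639 - 10160 = -15799)
w/o(-23) = -15799/(-107 + 2*(-23)) = -15799/(-107 - 46) = -15799/(-153) = -15799*(-1/153) = 15799/153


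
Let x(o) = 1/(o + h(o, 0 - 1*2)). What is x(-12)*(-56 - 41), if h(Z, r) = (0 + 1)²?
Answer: 97/11 ≈ 8.8182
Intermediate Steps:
h(Z, r) = 1 (h(Z, r) = 1² = 1)
x(o) = 1/(1 + o) (x(o) = 1/(o + 1) = 1/(1 + o))
x(-12)*(-56 - 41) = (-56 - 41)/(1 - 12) = -97/(-11) = -1/11*(-97) = 97/11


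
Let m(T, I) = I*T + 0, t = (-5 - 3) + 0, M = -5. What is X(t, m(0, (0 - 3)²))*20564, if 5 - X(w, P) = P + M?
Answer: 205640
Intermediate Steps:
t = -8 (t = -8 + 0 = -8)
m(T, I) = I*T
X(w, P) = 10 - P (X(w, P) = 5 - (P - 5) = 5 - (-5 + P) = 5 + (5 - P) = 10 - P)
X(t, m(0, (0 - 3)²))*20564 = (10 - (0 - 3)²*0)*20564 = (10 - (-3)²*0)*20564 = (10 - 9*0)*20564 = (10 - 1*0)*20564 = (10 + 0)*20564 = 10*20564 = 205640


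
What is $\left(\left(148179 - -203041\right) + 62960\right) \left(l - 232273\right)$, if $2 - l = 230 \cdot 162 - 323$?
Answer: $-111500569440$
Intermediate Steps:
$l = -36935$ ($l = 2 - \left(230 \cdot 162 - 323\right) = 2 - \left(37260 - 323\right) = 2 - 36937 = -36935$)
$\left(\left(148179 - -203041\right) + 62960\right) \left(l - 232273\right) = \left(\left(148179 - -203041\right) + 62960\right) \left(-36935 - 232273\right) = \left(\left(148179 + 203041\right) + 62960\right) \left(-269208\right) = \left(351220 + 62960\right) \left(-269208\right) = 414180 \left(-269208\right) = -111500569440$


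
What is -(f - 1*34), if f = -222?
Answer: 256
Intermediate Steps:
-(f - 1*34) = -(-222 - 1*34) = -(-222 - 34) = -1*(-256) = 256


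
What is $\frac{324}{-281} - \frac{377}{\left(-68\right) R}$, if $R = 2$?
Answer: $\frac{61873}{38216} \approx 1.619$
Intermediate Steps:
$\frac{324}{-281} - \frac{377}{\left(-68\right) R} = \frac{324}{-281} - \frac{377}{\left(-68\right) 2} = 324 \left(- \frac{1}{281}\right) - \frac{377}{-136} = - \frac{324}{281} - - \frac{377}{136} = - \frac{324}{281} + \frac{377}{136} = \frac{61873}{38216}$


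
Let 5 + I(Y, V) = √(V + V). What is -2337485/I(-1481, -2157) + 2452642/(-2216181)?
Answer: 25890807210287/9616009359 + 2337485*I*√4314/4339 ≈ 2692.5 + 35383.0*I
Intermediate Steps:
I(Y, V) = -5 + √2*√V (I(Y, V) = -5 + √(V + V) = -5 + √(2*V) = -5 + √2*√V)
-2337485/I(-1481, -2157) + 2452642/(-2216181) = -2337485/(-5 + √2*√(-2157)) + 2452642/(-2216181) = -2337485/(-5 + √2*(I*√2157)) + 2452642*(-1/2216181) = -2337485/(-5 + I*√4314) - 2452642/2216181 = -2452642/2216181 - 2337485/(-5 + I*√4314)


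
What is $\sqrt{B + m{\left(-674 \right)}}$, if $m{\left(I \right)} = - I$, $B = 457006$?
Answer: $4 \sqrt{28605} \approx 676.52$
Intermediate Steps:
$\sqrt{B + m{\left(-674 \right)}} = \sqrt{457006 - -674} = \sqrt{457006 + 674} = \sqrt{457680} = 4 \sqrt{28605}$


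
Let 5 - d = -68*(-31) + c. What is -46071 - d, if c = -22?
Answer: -43990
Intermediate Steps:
d = -2081 (d = 5 - (-68*(-31) - 22) = 5 - (2108 - 22) = 5 - 1*2086 = 5 - 2086 = -2081)
-46071 - d = -46071 - 1*(-2081) = -46071 + 2081 = -43990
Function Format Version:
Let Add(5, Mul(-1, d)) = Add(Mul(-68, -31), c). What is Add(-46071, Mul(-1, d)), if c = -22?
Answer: -43990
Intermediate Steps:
d = -2081 (d = Add(5, Mul(-1, Add(Mul(-68, -31), -22))) = Add(5, Mul(-1, Add(2108, -22))) = Add(5, Mul(-1, 2086)) = Add(5, -2086) = -2081)
Add(-46071, Mul(-1, d)) = Add(-46071, Mul(-1, -2081)) = Add(-46071, 2081) = -43990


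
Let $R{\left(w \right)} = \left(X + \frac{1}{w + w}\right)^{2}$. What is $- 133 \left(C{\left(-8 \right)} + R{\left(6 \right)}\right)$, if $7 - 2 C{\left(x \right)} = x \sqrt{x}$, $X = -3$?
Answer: $- \frac{229957}{144} - 1064 i \sqrt{2} \approx -1596.9 - 1504.7 i$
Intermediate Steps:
$R{\left(w \right)} = \left(-3 + \frac{1}{2 w}\right)^{2}$ ($R{\left(w \right)} = \left(-3 + \frac{1}{w + w}\right)^{2} = \left(-3 + \frac{1}{2 w}\right)^{2}$)
$C{\left(x \right)} = \frac{7}{2} - \frac{x^{\frac{3}{2}}}{2}$ ($C{\left(x \right)} = \frac{7}{2} - \frac{x \sqrt{x}}{2} = \frac{7}{2} - \frac{x^{\frac{3}{2}}}{2}$)
$- 133 \left(C{\left(-8 \right)} + R{\left(6 \right)}\right) = - 133 \left(\left(\frac{7}{2} - \frac{\left(-8\right)^{\frac{3}{2}}}{2}\right) + \frac{\left(-1 + 6 \cdot 6\right)^{2}}{4 \cdot 36}\right) = - 133 \left(\left(\frac{7}{2} - \frac{\left(-16\right) i \sqrt{2}}{2}\right) + \frac{1}{4} \cdot \frac{1}{36} \left(-1 + 36\right)^{2}\right) = - 133 \left(\left(\frac{7}{2} + 8 i \sqrt{2}\right) + \frac{1}{4} \cdot \frac{1}{36} \cdot 35^{2}\right) = - 133 \left(\left(\frac{7}{2} + 8 i \sqrt{2}\right) + \frac{1}{4} \cdot \frac{1}{36} \cdot 1225\right) = - 133 \left(\left(\frac{7}{2} + 8 i \sqrt{2}\right) + \frac{1225}{144}\right) = - 133 \left(\frac{1729}{144} + 8 i \sqrt{2}\right) = - \frac{229957}{144} - 1064 i \sqrt{2}$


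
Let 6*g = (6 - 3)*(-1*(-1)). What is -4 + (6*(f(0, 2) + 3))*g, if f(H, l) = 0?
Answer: 5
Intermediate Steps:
g = 1/2 (g = ((6 - 3)*(-1*(-1)))/6 = (3*1)/6 = (1/6)*3 = 1/2 ≈ 0.50000)
-4 + (6*(f(0, 2) + 3))*g = -4 + (6*(0 + 3))*(1/2) = -4 + (6*3)*(1/2) = -4 + 18*(1/2) = -4 + 9 = 5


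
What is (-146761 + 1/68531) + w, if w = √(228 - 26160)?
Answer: -10057678090/68531 + 2*I*√6483 ≈ -1.4676e+5 + 161.03*I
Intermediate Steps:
w = 2*I*√6483 (w = √(-25932) = 2*I*√6483 ≈ 161.03*I)
(-146761 + 1/68531) + w = (-146761 + 1/68531) + 2*I*√6483 = -10057678090/68531 + 2*I*√6483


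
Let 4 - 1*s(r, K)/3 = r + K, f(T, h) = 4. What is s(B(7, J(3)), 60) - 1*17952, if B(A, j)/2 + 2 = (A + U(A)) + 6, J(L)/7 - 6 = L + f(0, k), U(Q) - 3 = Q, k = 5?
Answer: -18246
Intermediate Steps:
U(Q) = 3 + Q
J(L) = 70 + 7*L (J(L) = 42 + 7*(L + 4) = 42 + 7*(4 + L) = 42 + (28 + 7*L) = 70 + 7*L)
B(A, j) = 14 + 4*A (B(A, j) = -4 + 2*((A + (3 + A)) + 6) = -4 + 2*((3 + 2*A) + 6) = -4 + 2*(9 + 2*A) = -4 + (18 + 4*A) = 14 + 4*A)
s(r, K) = 12 - 3*K - 3*r (s(r, K) = 12 - 3*(r + K) = 12 - 3*(K + r) = 12 + (-3*K - 3*r) = 12 - 3*K - 3*r)
s(B(7, J(3)), 60) - 1*17952 = (12 - 3*60 - 3*(14 + 4*7)) - 1*17952 = (12 - 180 - 3*(14 + 28)) - 17952 = (12 - 180 - 3*42) - 17952 = (12 - 180 - 126) - 17952 = -294 - 17952 = -18246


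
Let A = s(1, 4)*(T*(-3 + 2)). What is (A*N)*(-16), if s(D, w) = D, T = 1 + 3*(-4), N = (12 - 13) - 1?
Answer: 352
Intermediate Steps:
N = -2 (N = -1 - 1 = -2)
T = -11 (T = 1 - 12 = -11)
A = 11 (A = 1*(-11*(-3 + 2)) = 1*(-11*(-1)) = 1*11 = 11)
(A*N)*(-16) = (11*(-2))*(-16) = -22*(-16) = 352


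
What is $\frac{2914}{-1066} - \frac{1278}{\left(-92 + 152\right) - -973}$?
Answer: $- \frac{2186255}{550589} \approx -3.9708$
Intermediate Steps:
$\frac{2914}{-1066} - \frac{1278}{\left(-92 + 152\right) - -973} = 2914 \left(- \frac{1}{1066}\right) - \frac{1278}{60 + 973} = - \frac{1457}{533} - \frac{1278}{1033} = - \frac{2186255}{550589}$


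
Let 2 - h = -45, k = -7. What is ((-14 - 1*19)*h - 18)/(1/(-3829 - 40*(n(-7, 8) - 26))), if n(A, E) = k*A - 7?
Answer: 7011861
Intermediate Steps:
h = 47 (h = 2 - 1*(-45) = 2 + 45 = 47)
n(A, E) = -7 - 7*A (n(A, E) = -7*A - 7 = -7 - 7*A)
((-14 - 1*19)*h - 18)/(1/(-3829 - 40*(n(-7, 8) - 26))) = ((-14 - 1*19)*47 - 18)/(1/(-3829 - 40*((-7 - 7*(-7)) - 26))) = ((-14 - 19)*47 - 18)/(1/(-3829 - 40*((-7 + 49) - 26))) = (-33*47 - 18)/(1/(-3829 - 40*(42 - 26))) = (-1551 - 18)/(1/(-3829 - 40*16)) = -1569/(1/(-3829 - 640)) = -1569/(1/(-4469)) = -1569/(-1/4469) = -1569*(-4469) = 7011861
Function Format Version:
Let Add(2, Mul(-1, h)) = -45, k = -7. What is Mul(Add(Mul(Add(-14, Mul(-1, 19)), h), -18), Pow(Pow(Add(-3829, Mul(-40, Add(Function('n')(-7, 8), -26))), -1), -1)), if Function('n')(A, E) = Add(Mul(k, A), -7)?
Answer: 7011861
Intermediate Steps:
h = 47 (h = Add(2, Mul(-1, -45)) = Add(2, 45) = 47)
Function('n')(A, E) = Add(-7, Mul(-7, A)) (Function('n')(A, E) = Add(Mul(-7, A), -7) = Add(-7, Mul(-7, A)))
Mul(Add(Mul(Add(-14, Mul(-1, 19)), h), -18), Pow(Pow(Add(-3829, Mul(-40, Add(Function('n')(-7, 8), -26))), -1), -1)) = Mul(Add(Mul(Add(-14, Mul(-1, 19)), 47), -18), Pow(Pow(Add(-3829, Mul(-40, Add(Add(-7, Mul(-7, -7)), -26))), -1), -1)) = Mul(Add(Mul(Add(-14, -19), 47), -18), Pow(Pow(Add(-3829, Mul(-40, Add(Add(-7, 49), -26))), -1), -1)) = Mul(Add(Mul(-33, 47), -18), Pow(Pow(Add(-3829, Mul(-40, Add(42, -26))), -1), -1)) = Mul(Add(-1551, -18), Pow(Pow(Add(-3829, Mul(-40, 16)), -1), -1)) = Mul(-1569, Pow(Pow(Add(-3829, -640), -1), -1)) = Mul(-1569, Pow(Pow(-4469, -1), -1)) = Mul(-1569, Pow(Rational(-1, 4469), -1)) = Mul(-1569, -4469) = 7011861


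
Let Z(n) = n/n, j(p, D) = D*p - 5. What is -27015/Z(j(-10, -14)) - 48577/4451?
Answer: -120292342/4451 ≈ -27026.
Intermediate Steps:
j(p, D) = -5 + D*p
Z(n) = 1
-27015/Z(j(-10, -14)) - 48577/4451 = -27015/1 - 48577/4451 = -27015*1 - 48577*1/4451 = -27015 - 48577/4451 = -120292342/4451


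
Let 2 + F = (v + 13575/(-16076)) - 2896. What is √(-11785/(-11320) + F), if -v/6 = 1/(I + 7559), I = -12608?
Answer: I*√18876580325907737951254/2552273988 ≈ 53.831*I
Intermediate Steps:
v = 2/1683 (v = -6/(-12608 + 7559) = -6/(-5049) = -6*(-1/5049) = 2/1683 ≈ 0.0011884)
F = -78430835957/27055908 (F = -2 + ((2/1683 + 13575/(-16076)) - 2896) = -2 + ((2/1683 + 13575*(-1/16076)) - 2896) = -2 + ((2/1683 - 13575/16076) - 2896) = -2 + (-22814573/27055908 - 2896) = -2 - 78376724141/27055908 = -78430835957/27055908 ≈ -2898.8)
√(-11785/(-11320) + F) = √(-11785/(-11320) - 78430835957/27055908) = √(-11785*(-1/11320) - 78430835957/27055908) = √(2357/2264 - 78430835957/27055908) = √(-44375910457873/15313643928) = I*√18876580325907737951254/2552273988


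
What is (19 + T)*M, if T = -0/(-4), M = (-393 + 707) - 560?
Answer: -4674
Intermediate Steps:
M = -246 (M = 314 - 560 = -246)
T = 0 (T = -0*(-1)/4 = -10*0 = 0)
(19 + T)*M = (19 + 0)*(-246) = 19*(-246) = -4674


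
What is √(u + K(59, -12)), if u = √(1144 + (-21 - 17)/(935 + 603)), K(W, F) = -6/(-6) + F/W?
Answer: √(1639844053 + 2676889*√676502373)/45371 ≈ 5.8838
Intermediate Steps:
K(W, F) = 1 + F/W (K(W, F) = -6*(-⅙) + F/W = 1 + F/W)
u = √676502373/769 (u = √(1144 - 38/1538) = √(1144 - 38*1/1538) = √(1144 - 19/769) = √(879717/769) = √676502373/769 ≈ 33.823)
√(u + K(59, -12)) = √(√676502373/769 + (-12 + 59)/59) = √(√676502373/769 + (1/59)*47) = √(√676502373/769 + 47/59) = √(47/59 + √676502373/769)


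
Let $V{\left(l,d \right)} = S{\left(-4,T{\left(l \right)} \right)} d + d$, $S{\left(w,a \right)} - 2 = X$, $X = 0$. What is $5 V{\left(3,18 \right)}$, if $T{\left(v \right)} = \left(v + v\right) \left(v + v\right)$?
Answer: $270$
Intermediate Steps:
$T{\left(v \right)} = 4 v^{2}$ ($T{\left(v \right)} = 2 v 2 v = 4 v^{2}$)
$S{\left(w,a \right)} = 2$ ($S{\left(w,a \right)} = 2 + 0 = 2$)
$V{\left(l,d \right)} = 3 d$ ($V{\left(l,d \right)} = 2 d + d = 3 d$)
$5 V{\left(3,18 \right)} = 5 \cdot 3 \cdot 18 = 5 \cdot 54 = 270$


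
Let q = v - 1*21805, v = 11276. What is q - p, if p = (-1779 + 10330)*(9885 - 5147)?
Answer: -40525167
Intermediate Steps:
p = 40514638 (p = 8551*4738 = 40514638)
q = -10529 (q = 11276 - 1*21805 = 11276 - 21805 = -10529)
q - p = -10529 - 1*40514638 = -10529 - 40514638 = -40525167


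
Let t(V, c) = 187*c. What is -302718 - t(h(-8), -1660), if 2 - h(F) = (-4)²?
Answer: 7702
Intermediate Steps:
h(F) = -14 (h(F) = 2 - 1*(-4)² = 2 - 1*16 = 2 - 16 = -14)
-302718 - t(h(-8), -1660) = -302718 - 187*(-1660) = -302718 - 1*(-310420) = -302718 + 310420 = 7702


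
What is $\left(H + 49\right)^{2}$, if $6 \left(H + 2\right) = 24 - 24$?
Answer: $2209$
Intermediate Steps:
$H = -2$ ($H = -2 + \frac{24 - 24}{6} = -2 + \frac{1}{6} \cdot 0 = -2 + 0 = -2$)
$\left(H + 49\right)^{2} = \left(-2 + 49\right)^{2} = 47^{2} = 2209$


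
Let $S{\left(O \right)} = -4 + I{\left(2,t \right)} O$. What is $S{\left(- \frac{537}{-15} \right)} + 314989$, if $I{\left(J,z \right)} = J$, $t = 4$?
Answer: $\frac{1575283}{5} \approx 3.1506 \cdot 10^{5}$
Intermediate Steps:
$S{\left(O \right)} = -4 + 2 O$
$S{\left(- \frac{537}{-15} \right)} + 314989 = \left(-4 + 2 \left(- \frac{537}{-15}\right)\right) + 314989 = \left(-4 + 2 \left(\left(-537\right) \left(- \frac{1}{15}\right)\right)\right) + 314989 = \left(-4 + 2 \cdot \frac{179}{5}\right) + 314989 = \left(-4 + \frac{358}{5}\right) + 314989 = \frac{338}{5} + 314989 = \frac{1575283}{5}$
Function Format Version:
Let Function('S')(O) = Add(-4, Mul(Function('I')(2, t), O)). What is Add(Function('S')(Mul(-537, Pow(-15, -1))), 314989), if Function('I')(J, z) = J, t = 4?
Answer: Rational(1575283, 5) ≈ 3.1506e+5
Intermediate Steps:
Function('S')(O) = Add(-4, Mul(2, O))
Add(Function('S')(Mul(-537, Pow(-15, -1))), 314989) = Add(Add(-4, Mul(2, Mul(-537, Pow(-15, -1)))), 314989) = Add(Add(-4, Mul(2, Mul(-537, Rational(-1, 15)))), 314989) = Add(Add(-4, Mul(2, Rational(179, 5))), 314989) = Add(Add(-4, Rational(358, 5)), 314989) = Add(Rational(338, 5), 314989) = Rational(1575283, 5)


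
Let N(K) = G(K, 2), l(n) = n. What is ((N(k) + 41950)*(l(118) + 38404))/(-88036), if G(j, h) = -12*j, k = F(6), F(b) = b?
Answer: -403306079/22009 ≈ -18325.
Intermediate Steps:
k = 6
N(K) = -12*K
((N(k) + 41950)*(l(118) + 38404))/(-88036) = ((-12*6 + 41950)*(118 + 38404))/(-88036) = ((-72 + 41950)*38522)*(-1/88036) = (41878*38522)*(-1/88036) = 1613224316*(-1/88036) = -403306079/22009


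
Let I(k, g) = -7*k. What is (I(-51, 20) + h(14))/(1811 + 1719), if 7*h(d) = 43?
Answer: 1271/12355 ≈ 0.10287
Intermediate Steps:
h(d) = 43/7 (h(d) = (⅐)*43 = 43/7)
(I(-51, 20) + h(14))/(1811 + 1719) = (-7*(-51) + 43/7)/(1811 + 1719) = (357 + 43/7)/3530 = (2542/7)*(1/3530) = 1271/12355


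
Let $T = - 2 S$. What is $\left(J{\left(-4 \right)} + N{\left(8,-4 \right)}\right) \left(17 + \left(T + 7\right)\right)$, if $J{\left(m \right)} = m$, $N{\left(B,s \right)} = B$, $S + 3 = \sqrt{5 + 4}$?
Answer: $96$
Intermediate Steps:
$S = 0$ ($S = -3 + \sqrt{5 + 4} = -3 + \sqrt{9} = -3 + 3 = 0$)
$T = 0$ ($T = \left(-2\right) 0 = 0$)
$\left(J{\left(-4 \right)} + N{\left(8,-4 \right)}\right) \left(17 + \left(T + 7\right)\right) = \left(-4 + 8\right) \left(17 + \left(0 + 7\right)\right) = 4 \left(17 + 7\right) = 4 \cdot 24 = 96$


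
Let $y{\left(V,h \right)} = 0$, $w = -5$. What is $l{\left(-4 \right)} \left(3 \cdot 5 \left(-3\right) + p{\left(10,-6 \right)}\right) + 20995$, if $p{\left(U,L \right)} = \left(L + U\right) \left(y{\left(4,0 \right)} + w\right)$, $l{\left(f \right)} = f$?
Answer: $21255$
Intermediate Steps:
$p{\left(U,L \right)} = - 5 L - 5 U$ ($p{\left(U,L \right)} = \left(L + U\right) \left(0 - 5\right) = \left(L + U\right) \left(-5\right) = - 5 L - 5 U$)
$l{\left(-4 \right)} \left(3 \cdot 5 \left(-3\right) + p{\left(10,-6 \right)}\right) + 20995 = - 4 \left(3 \cdot 5 \left(-3\right) - 20\right) + 20995 = - 4 \left(15 \left(-3\right) + \left(30 - 50\right)\right) + 20995 = - 4 \left(-45 - 20\right) + 20995 = \left(-4\right) \left(-65\right) + 20995 = 260 + 20995 = 21255$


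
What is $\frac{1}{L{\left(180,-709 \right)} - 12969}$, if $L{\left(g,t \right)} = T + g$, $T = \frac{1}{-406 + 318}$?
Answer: $- \frac{88}{1125433} \approx -7.8192 \cdot 10^{-5}$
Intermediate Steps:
$T = - \frac{1}{88}$ ($T = \frac{1}{-88} = - \frac{1}{88} \approx -0.011364$)
$L{\left(g,t \right)} = - \frac{1}{88} + g$
$\frac{1}{L{\left(180,-709 \right)} - 12969} = \frac{1}{\left(- \frac{1}{88} + 180\right) - 12969} = \frac{1}{\frac{15839}{88} - 12969} = \frac{1}{- \frac{1125433}{88}} = - \frac{88}{1125433}$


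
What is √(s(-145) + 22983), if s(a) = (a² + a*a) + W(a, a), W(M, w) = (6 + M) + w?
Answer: √64749 ≈ 254.46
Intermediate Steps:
W(M, w) = 6 + M + w
s(a) = 6 + 2*a + 2*a² (s(a) = (a² + a*a) + (6 + a + a) = (a² + a²) + (6 + 2*a) = 2*a² + (6 + 2*a) = 6 + 2*a + 2*a²)
√(s(-145) + 22983) = √((6 + 2*(-145) + 2*(-145)²) + 22983) = √((6 - 290 + 2*21025) + 22983) = √((6 - 290 + 42050) + 22983) = √(41766 + 22983) = √64749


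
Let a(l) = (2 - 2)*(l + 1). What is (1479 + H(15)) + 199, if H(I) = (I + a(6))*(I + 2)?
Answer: 1933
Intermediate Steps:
a(l) = 0 (a(l) = 0*(1 + l) = 0)
H(I) = I*(2 + I) (H(I) = (I + 0)*(I + 2) = I*(2 + I))
(1479 + H(15)) + 199 = (1479 + 15*(2 + 15)) + 199 = (1479 + 15*17) + 199 = (1479 + 255) + 199 = 1734 + 199 = 1933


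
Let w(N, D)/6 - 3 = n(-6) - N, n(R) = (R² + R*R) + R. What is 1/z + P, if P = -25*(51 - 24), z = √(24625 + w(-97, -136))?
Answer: -675 + √25621/25621 ≈ -674.99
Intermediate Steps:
n(R) = R + 2*R² (n(R) = (R² + R²) + R = 2*R² + R = R + 2*R²)
w(N, D) = 414 - 6*N (w(N, D) = 18 + 6*(-6*(1 + 2*(-6)) - N) = 18 + 6*(-6*(1 - 12) - N) = 18 + 6*(-6*(-11) - N) = 18 + 6*(66 - N) = 18 + (396 - 6*N) = 414 - 6*N)
z = √25621 (z = √(24625 + (414 - 6*(-97))) = √(24625 + (414 + 582)) = √(24625 + 996) = √25621 ≈ 160.07)
P = -675 (P = -25*27 = -675)
1/z + P = 1/(√25621) - 675 = √25621/25621 - 675 = -675 + √25621/25621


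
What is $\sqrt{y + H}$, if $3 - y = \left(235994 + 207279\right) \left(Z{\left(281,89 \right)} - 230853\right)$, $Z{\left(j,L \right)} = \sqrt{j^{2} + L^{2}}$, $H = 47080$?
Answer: $\sqrt{102330948952 - 443273 \sqrt{86882}} \approx 3.1969 \cdot 10^{5}$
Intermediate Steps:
$Z{\left(j,L \right)} = \sqrt{L^{2} + j^{2}}$
$y = 102330901872 - 443273 \sqrt{86882}$ ($y = 3 - \left(235994 + 207279\right) \left(\sqrt{89^{2} + 281^{2}} - 230853\right) = 3 - 443273 \left(\sqrt{7921 + 78961} - 230853\right) = 3 - 443273 \left(\sqrt{86882} - 230853\right) = 3 - 443273 \left(-230853 + \sqrt{86882}\right) = 3 - \left(-102330901869 + 443273 \sqrt{86882}\right) = 3 + \left(102330901869 - 443273 \sqrt{86882}\right) = 102330901872 - 443273 \sqrt{86882} \approx 1.022 \cdot 10^{11}$)
$\sqrt{y + H} = \sqrt{\left(102330901872 - 443273 \sqrt{86882}\right) + 47080} = \sqrt{102330948952 - 443273 \sqrt{86882}}$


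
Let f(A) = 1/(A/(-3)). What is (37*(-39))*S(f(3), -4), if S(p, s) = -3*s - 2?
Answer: -14430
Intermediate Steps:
f(A) = -3/A (f(A) = 1/(A*(-1/3)) = 1/(-A/3) = -3/A)
S(p, s) = -2 - 3*s
(37*(-39))*S(f(3), -4) = (37*(-39))*(-2 - 3*(-4)) = -1443*(-2 + 12) = -1443*10 = -14430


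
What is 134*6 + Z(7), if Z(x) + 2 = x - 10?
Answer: 799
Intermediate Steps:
Z(x) = -12 + x (Z(x) = -2 + (x - 10) = -2 + (-10 + x) = -12 + x)
134*6 + Z(7) = 134*6 + (-12 + 7) = 804 - 5 = 799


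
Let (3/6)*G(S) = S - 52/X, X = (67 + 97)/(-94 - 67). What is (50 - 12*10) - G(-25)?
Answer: -5006/41 ≈ -122.10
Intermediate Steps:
X = -164/161 (X = 164/(-161) = 164*(-1/161) = -164/161 ≈ -1.0186)
G(S) = 4186/41 + 2*S (G(S) = 2*(S - 52/(-164/161)) = 2*(S - 52*(-161/164)) = 2*(S + 2093/41) = 2*(2093/41 + S) = 4186/41 + 2*S)
(50 - 12*10) - G(-25) = (50 - 12*10) - (4186/41 + 2*(-25)) = (50 - 120) - (4186/41 - 50) = -70 - 1*2136/41 = -70 - 2136/41 = -5006/41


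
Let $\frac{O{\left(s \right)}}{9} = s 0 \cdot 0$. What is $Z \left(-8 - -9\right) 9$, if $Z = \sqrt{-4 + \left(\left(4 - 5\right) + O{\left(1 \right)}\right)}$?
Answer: $9 i \sqrt{5} \approx 20.125 i$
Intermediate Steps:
$O{\left(s \right)} = 0$ ($O{\left(s \right)} = 9 s 0 \cdot 0 = 9 \cdot 0 \cdot 0 = 9 \cdot 0 = 0$)
$Z = i \sqrt{5}$ ($Z = \sqrt{-4 + \left(\left(4 - 5\right) + 0\right)} = \sqrt{-4 + \left(-1 + 0\right)} = \sqrt{-4 - 1} = \sqrt{-5} = i \sqrt{5} \approx 2.2361 i$)
$Z \left(-8 - -9\right) 9 = i \sqrt{5} \left(-8 - -9\right) 9 = i \sqrt{5} \left(-8 + 9\right) 9 = i \sqrt{5} \cdot 1 \cdot 9 = i \sqrt{5} \cdot 9 = 9 i \sqrt{5}$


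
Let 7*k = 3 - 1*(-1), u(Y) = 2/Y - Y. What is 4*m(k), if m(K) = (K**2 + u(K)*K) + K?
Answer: 72/7 ≈ 10.286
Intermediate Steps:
u(Y) = -Y + 2/Y
k = 4/7 (k = (3 - 1*(-1))/7 = (3 + 1)/7 = (1/7)*4 = 4/7 ≈ 0.57143)
m(K) = K + K**2 + K*(-K + 2/K) (m(K) = (K**2 + (-K + 2/K)*K) + K = (K**2 + K*(-K + 2/K)) + K = K + K**2 + K*(-K + 2/K))
4*m(k) = 4*(2 + 4/7) = 4*(18/7) = 72/7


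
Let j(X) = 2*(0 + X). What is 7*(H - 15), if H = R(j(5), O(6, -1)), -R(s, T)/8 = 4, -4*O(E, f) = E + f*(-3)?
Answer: -329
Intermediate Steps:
j(X) = 2*X
O(E, f) = -E/4 + 3*f/4 (O(E, f) = -(E + f*(-3))/4 = -(E - 3*f)/4 = -E/4 + 3*f/4)
R(s, T) = -32 (R(s, T) = -8*4 = -32)
H = -32
7*(H - 15) = 7*(-32 - 15) = 7*(-47) = -329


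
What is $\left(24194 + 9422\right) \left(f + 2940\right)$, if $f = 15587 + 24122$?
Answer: $1433688784$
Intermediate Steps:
$f = 39709$
$\left(24194 + 9422\right) \left(f + 2940\right) = \left(24194 + 9422\right) \left(39709 + 2940\right) = 33616 \cdot 42649 = 1433688784$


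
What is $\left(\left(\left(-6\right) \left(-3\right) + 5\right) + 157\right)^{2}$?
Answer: $32400$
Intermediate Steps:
$\left(\left(\left(-6\right) \left(-3\right) + 5\right) + 157\right)^{2} = \left(\left(18 + 5\right) + 157\right)^{2} = \left(23 + 157\right)^{2} = 180^{2} = 32400$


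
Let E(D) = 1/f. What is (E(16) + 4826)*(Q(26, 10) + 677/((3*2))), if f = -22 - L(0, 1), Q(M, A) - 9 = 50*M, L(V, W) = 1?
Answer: 315638469/46 ≈ 6.8617e+6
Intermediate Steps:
Q(M, A) = 9 + 50*M
f = -23 (f = -22 - 1*1 = -22 - 1 = -23)
E(D) = -1/23 (E(D) = 1/(-23) = -1/23)
(E(16) + 4826)*(Q(26, 10) + 677/((3*2))) = (-1/23 + 4826)*((9 + 50*26) + 677/((3*2))) = 110997*((9 + 1300) + 677/6)/23 = 110997*(1309 + 677*(⅙))/23 = 110997*(1309 + 677/6)/23 = (110997/23)*(8531/6) = 315638469/46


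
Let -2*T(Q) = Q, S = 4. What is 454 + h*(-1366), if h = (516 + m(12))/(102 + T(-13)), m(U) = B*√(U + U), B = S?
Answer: -1311194/217 - 21856*√6/217 ≈ -6289.1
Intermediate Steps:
T(Q) = -Q/2
B = 4
m(U) = 4*√2*√U (m(U) = 4*√(U + U) = 4*√(2*U) = 4*(√2*√U) = 4*√2*√U)
h = 1032/217 + 16*√6/217 (h = (516 + 4*√2*√12)/(102 - ½*(-13)) = (516 + 4*√2*(2*√3))/(102 + 13/2) = (516 + 8*√6)/(217/2) = (516 + 8*√6)*(2/217) = 1032/217 + 16*√6/217 ≈ 4.9364)
454 + h*(-1366) = 454 + (1032/217 + 16*√6/217)*(-1366) = 454 + (-1409712/217 - 21856*√6/217) = -1311194/217 - 21856*√6/217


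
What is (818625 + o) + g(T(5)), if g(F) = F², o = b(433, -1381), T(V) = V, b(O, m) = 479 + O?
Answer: 819562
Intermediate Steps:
o = 912 (o = 479 + 433 = 912)
(818625 + o) + g(T(5)) = (818625 + 912) + 5² = 819537 + 25 = 819562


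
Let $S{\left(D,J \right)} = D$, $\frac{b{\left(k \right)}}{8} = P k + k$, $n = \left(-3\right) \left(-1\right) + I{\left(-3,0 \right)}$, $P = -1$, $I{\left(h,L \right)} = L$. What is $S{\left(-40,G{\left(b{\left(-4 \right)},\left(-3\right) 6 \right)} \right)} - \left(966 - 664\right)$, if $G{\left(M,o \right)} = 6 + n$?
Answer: $-342$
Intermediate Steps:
$n = 3$ ($n = \left(-3\right) \left(-1\right) + 0 = 3 + 0 = 3$)
$b{\left(k \right)} = 0$ ($b{\left(k \right)} = 8 \left(- k + k\right) = 8 \cdot 0 = 0$)
$G{\left(M,o \right)} = 9$ ($G{\left(M,o \right)} = 6 + 3 = 9$)
$S{\left(-40,G{\left(b{\left(-4 \right)},\left(-3\right) 6 \right)} \right)} - \left(966 - 664\right) = -40 - \left(966 - 664\right) = -40 - 302 = -342$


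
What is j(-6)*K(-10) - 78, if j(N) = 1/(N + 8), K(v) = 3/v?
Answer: -1563/20 ≈ -78.150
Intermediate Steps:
j(N) = 1/(8 + N)
j(-6)*K(-10) - 78 = (3/(-10))/(8 - 6) - 78 = (3*(-⅒))/2 - 78 = (½)*(-3/10) - 78 = -3/20 - 78 = -1563/20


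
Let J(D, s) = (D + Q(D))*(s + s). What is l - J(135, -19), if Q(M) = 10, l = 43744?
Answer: 49254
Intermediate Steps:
J(D, s) = 2*s*(10 + D) (J(D, s) = (D + 10)*(s + s) = (10 + D)*(2*s) = 2*s*(10 + D))
l - J(135, -19) = 43744 - 2*(-19)*(10 + 135) = 43744 - 2*(-19)*145 = 43744 - 1*(-5510) = 43744 + 5510 = 49254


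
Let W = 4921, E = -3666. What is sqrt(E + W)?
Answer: sqrt(1255) ≈ 35.426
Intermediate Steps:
sqrt(E + W) = sqrt(-3666 + 4921) = sqrt(1255)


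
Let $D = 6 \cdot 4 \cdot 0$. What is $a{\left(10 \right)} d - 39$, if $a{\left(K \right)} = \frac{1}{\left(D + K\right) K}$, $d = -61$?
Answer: $- \frac{3961}{100} \approx -39.61$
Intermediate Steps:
$D = 0$ ($D = 24 \cdot 0 = 0$)
$a{\left(K \right)} = \frac{1}{K^{2}}$ ($a{\left(K \right)} = \frac{1}{\left(0 + K\right) K} = \frac{1}{K K} = \frac{1}{K^{2}}$)
$a{\left(10 \right)} d - 39 = \frac{1}{100} \left(-61\right) - 39 = - \frac{61}{100} - 39 = - \frac{3961}{100}$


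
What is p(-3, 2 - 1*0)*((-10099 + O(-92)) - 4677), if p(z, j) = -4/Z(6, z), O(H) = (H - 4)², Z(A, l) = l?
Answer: -22240/3 ≈ -7413.3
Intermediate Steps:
O(H) = (-4 + H)²
p(z, j) = -4/z
p(-3, 2 - 1*0)*((-10099 + O(-92)) - 4677) = (-4/(-3))*((-10099 + (-4 - 92)²) - 4677) = (-4*(-⅓))*((-10099 + (-96)²) - 4677) = 4*((-10099 + 9216) - 4677)/3 = 4*(-883 - 4677)/3 = (4/3)*(-5560) = -22240/3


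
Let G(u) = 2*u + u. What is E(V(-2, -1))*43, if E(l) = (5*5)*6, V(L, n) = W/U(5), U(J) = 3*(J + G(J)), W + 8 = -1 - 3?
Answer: 6450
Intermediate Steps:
W = -12 (W = -8 + (-1 - 3) = -8 - 4 = -12)
G(u) = 3*u
U(J) = 12*J (U(J) = 3*(J + 3*J) = 3*(4*J) = 12*J)
V(L, n) = -⅕ (V(L, n) = -12/(12*5) = -12/60 = -12*1/60 = -⅕)
E(l) = 150 (E(l) = 25*6 = 150)
E(V(-2, -1))*43 = 150*43 = 6450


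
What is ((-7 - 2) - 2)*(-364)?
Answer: 4004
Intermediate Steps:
((-7 - 2) - 2)*(-364) = (-9 - 2)*(-364) = -11*(-364) = 4004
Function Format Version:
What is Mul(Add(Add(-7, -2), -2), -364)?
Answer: 4004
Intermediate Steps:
Mul(Add(Add(-7, -2), -2), -364) = Mul(Add(-9, -2), -364) = Mul(-11, -364) = 4004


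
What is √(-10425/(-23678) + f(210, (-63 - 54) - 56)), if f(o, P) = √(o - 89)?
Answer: √6413967674/23678 ≈ 3.3823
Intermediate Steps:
f(o, P) = √(-89 + o)
√(-10425/(-23678) + f(210, (-63 - 54) - 56)) = √(-10425/(-23678) + √(-89 + 210)) = √(-10425*(-1/23678) + √121) = √(10425/23678 + 11) = √(270883/23678) = √6413967674/23678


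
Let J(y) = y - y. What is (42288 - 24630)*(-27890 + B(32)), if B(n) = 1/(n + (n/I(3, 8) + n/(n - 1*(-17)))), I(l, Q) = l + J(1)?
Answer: -1568060180217/3184 ≈ -4.9248e+8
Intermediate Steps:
J(y) = 0
I(l, Q) = l (I(l, Q) = l + 0 = l)
B(n) = 1/(4*n/3 + n/(17 + n)) (B(n) = 1/(n + (n/3 + n/(n - 1*(-17)))) = 1/(n + (n*(1/3) + n/(n + 17))) = 1/(n + (n/3 + n/(17 + n))) = 1/(4*n/3 + n/(17 + n)))
(42288 - 24630)*(-27890 + B(32)) = (42288 - 24630)*(-27890 + 3*(17 + 32)/(32*(71 + 4*32))) = 17658*(-27890 + 3*(1/32)*49/(71 + 128)) = 17658*(-27890 + 3*(1/32)*49/199) = 17658*(-27890 + 3*(1/32)*(1/199)*49) = 17658*(-27890 + 147/6368) = 17658*(-177603373/6368) = -1568060180217/3184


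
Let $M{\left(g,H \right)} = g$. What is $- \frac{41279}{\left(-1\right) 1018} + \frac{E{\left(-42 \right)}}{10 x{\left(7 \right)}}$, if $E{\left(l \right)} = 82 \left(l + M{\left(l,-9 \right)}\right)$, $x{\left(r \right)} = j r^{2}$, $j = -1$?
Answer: $\frac{1945621}{35630} \approx 54.606$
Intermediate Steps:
$x{\left(r \right)} = - r^{2}$
$E{\left(l \right)} = 164 l$ ($E{\left(l \right)} = 82 \left(l + l\right) = 82 \cdot 2 l = 164 l$)
$- \frac{41279}{\left(-1\right) 1018} + \frac{E{\left(-42 \right)}}{10 x{\left(7 \right)}} = - \frac{41279}{\left(-1\right) 1018} + \frac{164 \left(-42\right)}{10 \left(- 7^{2}\right)} = - \frac{41279}{-1018} - \frac{6888}{10 \left(\left(-1\right) 49\right)} = \left(-41279\right) \left(- \frac{1}{1018}\right) - \frac{6888}{10 \left(-49\right)} = \frac{41279}{1018} - \frac{6888}{-490} = \frac{41279}{1018} - - \frac{492}{35} = \frac{41279}{1018} + \frac{492}{35} = \frac{1945621}{35630}$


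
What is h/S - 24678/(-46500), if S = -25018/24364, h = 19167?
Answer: -1809514603983/96944750 ≈ -18665.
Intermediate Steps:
S = -12509/12182 (S = -25018*1/24364 = -12509/12182 ≈ -1.0268)
h/S - 24678/(-46500) = 19167/(-12509/12182) - 24678/(-46500) = 19167*(-12182/12509) - 24678*(-1/46500) = -233492394/12509 + 4113/7750 = -1809514603983/96944750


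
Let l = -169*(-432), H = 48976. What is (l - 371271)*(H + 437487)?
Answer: -145093913769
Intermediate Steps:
l = 73008
(l - 371271)*(H + 437487) = (73008 - 371271)*(48976 + 437487) = -298263*486463 = -145093913769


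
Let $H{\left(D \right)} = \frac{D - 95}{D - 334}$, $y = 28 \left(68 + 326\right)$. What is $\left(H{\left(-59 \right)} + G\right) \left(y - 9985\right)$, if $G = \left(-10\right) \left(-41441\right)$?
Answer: $\frac{56839286116}{131} \approx 4.3389 \cdot 10^{8}$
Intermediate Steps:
$y = 11032$ ($y = 28 \cdot 394 = 11032$)
$H{\left(D \right)} = \frac{-95 + D}{-334 + D}$
$G = 414410$
$\left(H{\left(-59 \right)} + G\right) \left(y - 9985\right) = \left(\frac{-95 - 59}{-334 - 59} + 414410\right) \left(11032 - 9985\right) = \left(\frac{1}{-393} \left(-154\right) + 414410\right) 1047 = \left(\left(- \frac{1}{393}\right) \left(-154\right) + 414410\right) 1047 = \left(\frac{154}{393} + 414410\right) 1047 = \frac{162863284}{393} \cdot 1047 = \frac{56839286116}{131}$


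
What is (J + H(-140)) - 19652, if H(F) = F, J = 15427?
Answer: -4365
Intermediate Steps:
(J + H(-140)) - 19652 = (15427 - 140) - 19652 = 15287 - 19652 = -4365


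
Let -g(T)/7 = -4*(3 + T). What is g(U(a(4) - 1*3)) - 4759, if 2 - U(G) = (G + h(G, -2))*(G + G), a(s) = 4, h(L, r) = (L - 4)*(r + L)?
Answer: -4843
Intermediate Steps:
h(L, r) = (-4 + L)*(L + r)
U(G) = 2 - 2*G*(8 + G² - 5*G) (U(G) = 2 - (G + (G² - 4*G - 4*(-2) + G*(-2)))*(G + G) = 2 - (G + (G² - 4*G + 8 - 2*G))*2*G = 2 - (G + (8 + G² - 6*G))*2*G = 2 - (8 + G² - 5*G)*2*G = 2 - 2*G*(8 + G² - 5*G))
g(T) = 84 + 28*T (g(T) = -(-28)*(3 + T) = -7*(-12 - 4*T) = 84 + 28*T)
g(U(a(4) - 1*3)) - 4759 = (84 + 28*(2 - 16*(4 - 1*3) - 2*(4 - 1*3)³ + 10*(4 - 1*3)²)) - 4759 = (84 + 28*(2 - 16*(4 - 3) - 2*(4 - 3)³ + 10*(4 - 3)²)) - 4759 = (84 + 28*(2 - 16*1 - 2*1³ + 10*1²)) - 4759 = (84 + 28*(2 - 16 - 2*1 + 10*1)) - 4759 = (84 + 28*(2 - 16 - 2 + 10)) - 4759 = (84 + 28*(-6)) - 4759 = (84 - 168) - 4759 = -84 - 4759 = -4843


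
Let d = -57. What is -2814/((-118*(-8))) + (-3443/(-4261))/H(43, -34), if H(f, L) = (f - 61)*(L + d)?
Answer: -4909278365/1647166248 ≈ -2.9804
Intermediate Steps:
H(f, L) = (-61 + f)*(-57 + L) (H(f, L) = (f - 61)*(L - 57) = (-61 + f)*(-57 + L))
-2814/((-118*(-8))) + (-3443/(-4261))/H(43, -34) = -2814/((-118*(-8))) + (-3443/(-4261))/(3477 - 61*(-34) - 57*43 - 34*43) = -2814/944 + (-3443*(-1/4261))/(3477 + 2074 - 2451 - 1462) = -2814*1/944 + (3443/4261)/1638 = -1407/472 + (3443/4261)*(1/1638) = -1407/472 + 3443/6979518 = -4909278365/1647166248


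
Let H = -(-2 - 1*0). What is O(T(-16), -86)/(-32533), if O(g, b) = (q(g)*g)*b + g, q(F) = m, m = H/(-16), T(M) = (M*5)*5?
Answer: 4700/32533 ≈ 0.14447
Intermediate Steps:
H = 2 (H = -(-2 + 0) = -1*(-2) = 2)
T(M) = 25*M (T(M) = (5*M)*5 = 25*M)
m = -⅛ (m = 2/(-16) = 2*(-1/16) = -⅛ ≈ -0.12500)
q(F) = -⅛
O(g, b) = g - b*g/8 (O(g, b) = (-g/8)*b + g = -b*g/8 + g = g - b*g/8)
O(T(-16), -86)/(-32533) = ((25*(-16))*(8 - 1*(-86))/8)/(-32533) = ((⅛)*(-400)*(8 + 86))*(-1/32533) = ((⅛)*(-400)*94)*(-1/32533) = -4700*(-1/32533) = 4700/32533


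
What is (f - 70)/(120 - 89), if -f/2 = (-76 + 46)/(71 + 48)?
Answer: -8270/3689 ≈ -2.2418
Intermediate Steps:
f = 60/119 (f = -2*(-76 + 46)/(71 + 48) = -(-60)/119 = -2*(-30/119) = 60/119 ≈ 0.50420)
(f - 70)/(120 - 89) = (60/119 - 70)/(120 - 89) = -8270/119/31 = (1/31)*(-8270/119) = -8270/3689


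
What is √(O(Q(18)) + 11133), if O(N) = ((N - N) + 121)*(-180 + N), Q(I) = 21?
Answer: I*√8106 ≈ 90.033*I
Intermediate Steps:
O(N) = -21780 + 121*N (O(N) = (0 + 121)*(-180 + N) = 121*(-180 + N) = -21780 + 121*N)
√(O(Q(18)) + 11133) = √((-21780 + 121*21) + 11133) = √((-21780 + 2541) + 11133) = √(-19239 + 11133) = √(-8106) = I*√8106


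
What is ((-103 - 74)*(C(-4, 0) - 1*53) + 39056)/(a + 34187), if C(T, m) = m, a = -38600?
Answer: -48437/4413 ≈ -10.976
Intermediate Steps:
((-103 - 74)*(C(-4, 0) - 1*53) + 39056)/(a + 34187) = ((-103 - 74)*(0 - 1*53) + 39056)/(-38600 + 34187) = (-177*(0 - 53) + 39056)/(-4413) = (-177*(-53) + 39056)*(-1/4413) = (9381 + 39056)*(-1/4413) = 48437*(-1/4413) = -48437/4413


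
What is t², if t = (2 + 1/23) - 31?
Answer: 443556/529 ≈ 838.48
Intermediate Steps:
t = -666/23 (t = (2 + 1/23) - 31 = 47/23 - 31 = -666/23 ≈ -28.957)
t² = (-666/23)² = 443556/529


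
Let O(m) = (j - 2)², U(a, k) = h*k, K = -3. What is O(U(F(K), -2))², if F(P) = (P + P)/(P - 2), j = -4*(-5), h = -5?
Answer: 104976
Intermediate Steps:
j = 20
F(P) = 2*P/(-2 + P) (F(P) = (2*P)/(-2 + P) = 2*P/(-2 + P))
U(a, k) = -5*k
O(m) = 324 (O(m) = (20 - 2)² = 18² = 324)
O(U(F(K), -2))² = 324² = 104976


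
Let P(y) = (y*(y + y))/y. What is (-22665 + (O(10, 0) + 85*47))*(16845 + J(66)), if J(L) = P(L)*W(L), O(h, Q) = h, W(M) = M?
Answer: -476893620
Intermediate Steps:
P(y) = 2*y (P(y) = (y*(2*y))/y = (2*y**2)/y = 2*y)
J(L) = 2*L**2 (J(L) = (2*L)*L = 2*L**2)
(-22665 + (O(10, 0) + 85*47))*(16845 + J(66)) = (-22665 + (10 + 85*47))*(16845 + 2*66**2) = (-22665 + (10 + 3995))*(16845 + 2*4356) = (-22665 + 4005)*(16845 + 8712) = -18660*25557 = -476893620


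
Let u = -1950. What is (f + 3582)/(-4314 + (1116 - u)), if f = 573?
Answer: -1385/416 ≈ -3.3293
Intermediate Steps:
(f + 3582)/(-4314 + (1116 - u)) = (573 + 3582)/(-4314 + (1116 - 1*(-1950))) = 4155/(-4314 + (1116 + 1950)) = 4155/(-4314 + 3066) = 4155/(-1248) = 4155*(-1/1248) = -1385/416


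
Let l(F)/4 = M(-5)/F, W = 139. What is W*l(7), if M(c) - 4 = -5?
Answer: -556/7 ≈ -79.429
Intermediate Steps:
M(c) = -1 (M(c) = 4 - 5 = -1)
l(F) = -4/F (l(F) = 4*(-1/F) = -4/F)
W*l(7) = 139*(-4/7) = -556/7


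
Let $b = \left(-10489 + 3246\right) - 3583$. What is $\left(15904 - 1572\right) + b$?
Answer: $3506$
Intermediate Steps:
$b = -10826$ ($b = -7243 - 3583 = -10826$)
$\left(15904 - 1572\right) + b = \left(15904 - 1572\right) - 10826 = 14332 - 10826 = 3506$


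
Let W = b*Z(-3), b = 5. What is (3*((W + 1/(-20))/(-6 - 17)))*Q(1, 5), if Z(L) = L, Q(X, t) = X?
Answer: 903/460 ≈ 1.9630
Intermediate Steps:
W = -15 (W = 5*(-3) = -15)
(3*((W + 1/(-20))/(-6 - 17)))*Q(1, 5) = (3*((-15 + 1/(-20))/(-6 - 17)))*1 = (3*((-15 - 1/20)/(-23)))*1 = (3*(-301/20*(-1/23)))*1 = (3*(301/460))*1 = (903/460)*1 = 903/460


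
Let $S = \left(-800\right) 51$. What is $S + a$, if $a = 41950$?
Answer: $1150$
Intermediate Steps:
$S = -40800$
$S + a = -40800 + 41950 = 1150$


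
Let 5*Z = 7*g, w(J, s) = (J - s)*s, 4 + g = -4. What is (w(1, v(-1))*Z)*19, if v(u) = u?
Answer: 2128/5 ≈ 425.60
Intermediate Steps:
g = -8 (g = -4 - 4 = -8)
w(J, s) = s*(J - s)
Z = -56/5 (Z = (7*(-8))/5 = (⅕)*(-56) = -56/5 ≈ -11.200)
(w(1, v(-1))*Z)*19 = (-(1 - 1*(-1))*(-56/5))*19 = (-(1 + 1)*(-56/5))*19 = (-1*2*(-56/5))*19 = -2*(-56/5)*19 = (112/5)*19 = 2128/5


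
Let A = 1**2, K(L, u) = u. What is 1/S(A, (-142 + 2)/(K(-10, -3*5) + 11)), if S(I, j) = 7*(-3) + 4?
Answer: -1/17 ≈ -0.058824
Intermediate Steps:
A = 1
S(I, j) = -17 (S(I, j) = -21 + 4 = -17)
1/S(A, (-142 + 2)/(K(-10, -3*5) + 11)) = 1/(-17) = -1/17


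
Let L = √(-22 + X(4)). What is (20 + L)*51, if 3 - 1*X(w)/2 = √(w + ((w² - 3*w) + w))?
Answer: 1020 + 102*√(-4 - √3) ≈ 1020.0 + 244.21*I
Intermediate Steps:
X(w) = 6 - 2*√(w² - w) (X(w) = 6 - 2*√(w + ((w² - 3*w) + w)) = 6 - 2*√(w + (w² - 2*w)) = 6 - 2*√(w² - w))
L = √(-16 - 4*√3) (L = √(-22 + (6 - 2*2*√(-1 + 4))) = √(-22 + (6 - 2*2*√3)) = √(-22 + (6 - 4*√3)) = √(-16 - 4*√3) ≈ 4.7883*I)
(20 + L)*51 = (20 + 2*√(-4 - √3))*51 = 1020 + 102*√(-4 - √3)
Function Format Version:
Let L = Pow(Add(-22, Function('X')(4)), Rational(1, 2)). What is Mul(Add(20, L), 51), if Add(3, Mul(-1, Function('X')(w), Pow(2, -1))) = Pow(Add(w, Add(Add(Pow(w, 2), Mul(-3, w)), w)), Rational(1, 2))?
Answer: Add(1020, Mul(102, Pow(Add(-4, Mul(-1, Pow(3, Rational(1, 2)))), Rational(1, 2)))) ≈ Add(1020.0, Mul(244.21, I))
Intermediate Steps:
Function('X')(w) = Add(6, Mul(-2, Pow(Add(Pow(w, 2), Mul(-1, w)), Rational(1, 2)))) (Function('X')(w) = Add(6, Mul(-2, Pow(Add(w, Add(Add(Pow(w, 2), Mul(-3, w)), w)), Rational(1, 2)))) = Add(6, Mul(-2, Pow(Add(w, Add(Pow(w, 2), Mul(-2, w))), Rational(1, 2)))) = Add(6, Mul(-2, Pow(Add(Pow(w, 2), Mul(-1, w)), Rational(1, 2)))))
L = Pow(Add(-16, Mul(-4, Pow(3, Rational(1, 2)))), Rational(1, 2)) (L = Pow(Add(-22, Add(6, Mul(-2, Pow(Mul(4, Add(-1, 4)), Rational(1, 2))))), Rational(1, 2)) = Pow(Add(-22, Add(6, Mul(-2, Pow(Mul(4, 3), Rational(1, 2))))), Rational(1, 2)) = Pow(Add(-22, Add(6, Mul(-2, Pow(12, Rational(1, 2))))), Rational(1, 2)) = Pow(Add(-22, Add(6, Mul(-2, Mul(2, Pow(3, Rational(1, 2)))))), Rational(1, 2)) = Pow(Add(-22, Add(6, Mul(-4, Pow(3, Rational(1, 2))))), Rational(1, 2)) = Pow(Add(-16, Mul(-4, Pow(3, Rational(1, 2)))), Rational(1, 2)) ≈ Mul(4.7883, I))
Mul(Add(20, L), 51) = Mul(Add(20, Mul(2, Pow(Add(-4, Mul(-1, Pow(3, Rational(1, 2)))), Rational(1, 2)))), 51) = Add(1020, Mul(102, Pow(Add(-4, Mul(-1, Pow(3, Rational(1, 2)))), Rational(1, 2))))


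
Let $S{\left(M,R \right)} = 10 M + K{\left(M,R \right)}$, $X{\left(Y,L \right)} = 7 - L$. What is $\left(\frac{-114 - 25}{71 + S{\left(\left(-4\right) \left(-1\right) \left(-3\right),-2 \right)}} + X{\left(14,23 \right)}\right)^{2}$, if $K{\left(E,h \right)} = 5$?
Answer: $\frac{319225}{1936} \approx 164.89$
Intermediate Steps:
$S{\left(M,R \right)} = 5 + 10 M$ ($S{\left(M,R \right)} = 10 M + 5 = 5 + 10 M$)
$\left(\frac{-114 - 25}{71 + S{\left(\left(-4\right) \left(-1\right) \left(-3\right),-2 \right)}} + X{\left(14,23 \right)}\right)^{2} = \left(\frac{-114 - 25}{71 + \left(5 + 10 \left(-4\right) \left(-1\right) \left(-3\right)\right)} + \left(7 - 23\right)\right)^{2} = \left(- \frac{139}{71 + \left(5 + 10 \cdot 4 \left(-3\right)\right)} + \left(7 - 23\right)\right)^{2} = \left(- \frac{139}{71 + \left(5 + 10 \left(-12\right)\right)} - 16\right)^{2} = \left(- \frac{139}{71 + \left(5 - 120\right)} - 16\right)^{2} = \left(- \frac{139}{71 - 115} - 16\right)^{2} = \left(- \frac{139}{-44} - 16\right)^{2} = \left(\left(-139\right) \left(- \frac{1}{44}\right) - 16\right)^{2} = \left(\frac{139}{44} - 16\right)^{2} = \left(- \frac{565}{44}\right)^{2} = \frac{319225}{1936}$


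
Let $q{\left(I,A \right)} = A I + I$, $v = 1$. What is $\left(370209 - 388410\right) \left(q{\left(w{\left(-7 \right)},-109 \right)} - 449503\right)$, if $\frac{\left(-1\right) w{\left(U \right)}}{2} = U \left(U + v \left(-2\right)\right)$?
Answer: $7933724895$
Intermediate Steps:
$w{\left(U \right)} = - 2 U \left(-2 + U\right)$ ($w{\left(U \right)} = - 2 U \left(U + 1 \left(-2\right)\right) = - 2 U \left(U - 2\right) = - 2 U \left(-2 + U\right)$)
$q{\left(I,A \right)} = I + A I$
$\left(370209 - 388410\right) \left(q{\left(w{\left(-7 \right)},-109 \right)} - 449503\right) = \left(370209 - 388410\right) \left(2 \left(-7\right) \left(2 - -7\right) \left(1 - 109\right) - 449503\right) = - 18201 \left(2 \left(-7\right) \left(2 + 7\right) \left(-108\right) - 449503\right) = - 18201 \left(2 \left(-7\right) 9 \left(-108\right) - 449503\right) = - 18201 \left(\left(-126\right) \left(-108\right) - 449503\right) = - 18201 \left(13608 - 449503\right) = \left(-18201\right) \left(-435895\right) = 7933724895$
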